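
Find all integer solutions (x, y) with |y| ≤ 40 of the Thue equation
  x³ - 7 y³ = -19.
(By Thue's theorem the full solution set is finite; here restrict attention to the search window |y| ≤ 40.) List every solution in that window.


The equation is x³ - 7y³ = -19. For fixed y, x³ = 7·y³ − 19, so a solution requires the RHS to be a perfect cube.
Strategy: iterate y from -40 to 40, compute RHS = 7·y³ − 19, and check whether it is a (positive or negative) perfect cube.
Check small values of y:
  y = 0: RHS = -19 is not a perfect cube.
  y = 1: RHS = -12 is not a perfect cube.
  y = -1: RHS = -26 is not a perfect cube.
  y = 2: RHS = 37 is not a perfect cube.
  y = -2: RHS = -75 is not a perfect cube.
  y = 3: RHS = 170 is not a perfect cube.
  y = -3: RHS = -208 is not a perfect cube.
Continuing the search up to |y| = 40 finds no solutions either.
No (x, y) in the scanned range satisfies the equation.

No integer solutions with |y| ≤ 40.


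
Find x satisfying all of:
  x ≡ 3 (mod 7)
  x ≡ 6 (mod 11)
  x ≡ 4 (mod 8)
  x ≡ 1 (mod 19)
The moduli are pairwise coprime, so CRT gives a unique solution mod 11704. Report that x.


Product of moduli M = 7 · 11 · 8 · 19 = 11704.
Merge one congruence at a time:
  Start: x ≡ 3 (mod 7).
  Combine with x ≡ 6 (mod 11); new modulus lcm = 77.
    Write x = 3 + 7·t and substitute into x ≡ 6 (mod 11): 7·t ≡ 6 − 3 = 3 (mod 11).
    The inverse of 7 mod 11 is 8 (since 7·8 = 56 = 5·11 + 1), so t ≡ 8·3 = 24 ≡ 2 (mod 11).
    Then x = 3 + 7·2 = 17, valid modulo lcm(7, 11) = 77: x ≡ 17 (mod 77).
  Combine with x ≡ 4 (mod 8); new modulus lcm = 616.
    Write x = 17 + 77·t and substitute into x ≡ 4 (mod 8): 77·t ≡ 4 − 17 = -13 (mod 8).
    Reduce coefficients mod 8: 5·t ≡ 3 (mod 8).
    The inverse of 5 mod 8 is 5 (since 5·5 = 25 = 3·8 + 1), so t ≡ 5·3 = 15 ≡ 7 (mod 8).
    Then x = 17 + 77·7 = 556, valid modulo lcm(77, 8) = 616: x ≡ 556 (mod 616).
  Combine with x ≡ 1 (mod 19); new modulus lcm = 11704.
    Write x = 556 + 616·t and substitute into x ≡ 1 (mod 19): 616·t ≡ 1 − 556 = -555 (mod 19).
    Reduce coefficients mod 19: 8·t ≡ 15 (mod 19).
    The inverse of 8 mod 19 is 12 (since 8·12 = 96 = 5·19 + 1), so t ≡ 12·15 = 180 ≡ 9 (mod 19).
    Then x = 556 + 616·9 = 6100, valid modulo lcm(616, 19) = 11704: x ≡ 6100 (mod 11704).
Verify against each original: 6100 mod 7 = 3, 6100 mod 11 = 6, 6100 mod 8 = 4, 6100 mod 19 = 1.

x ≡ 6100 (mod 11704).


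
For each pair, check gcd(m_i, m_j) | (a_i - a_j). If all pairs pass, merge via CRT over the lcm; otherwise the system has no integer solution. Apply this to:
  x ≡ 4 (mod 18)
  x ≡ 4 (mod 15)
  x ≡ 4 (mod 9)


Moduli 18, 15, 9 are not pairwise coprime, so CRT works modulo lcm(m_i) when all pairwise compatibility conditions hold.
Pairwise compatibility: gcd(m_i, m_j) must divide a_i - a_j for every pair.
Merge one congruence at a time:
  Start: x ≡ 4 (mod 18).
  Combine with x ≡ 4 (mod 15): gcd(18, 15) = 3; 4 - 4 = 0, which IS divisible by 3, so compatible.
    Write x = 4 + 18·t and substitute into x ≡ 4 (mod 15): 18·t ≡ 4 − 4 = 0 (mod 15).
    Divide the congruence (and modulus) by g = 3: 6·t ≡ 0 (mod 5).
    Reduce coefficients mod 5: 1·t ≡ 0 (mod 5).
    So t ≡ 0 (mod 5).
    Then x = 4 + 18·0 = 4, valid modulo lcm(18, 15) = 90: x ≡ 4 (mod 90).
  Combine with x ≡ 4 (mod 9): gcd(90, 9) = 9; 4 - 4 = 0, which IS divisible by 9, so compatible.
    Write x = 4 + 90·t and substitute into x ≡ 4 (mod 9): 90·t ≡ 4 − 4 = 0 (mod 9).
    Divide the congruence (and modulus) by g = 9: 10·t ≡ 0 (mod 1).
    Modulo 1 every t works; take t = 0.
    Then x = 4 + 90·0 = 4, valid modulo lcm(90, 9) = 90: x ≡ 4 (mod 90).
Verify: 4 mod 18 = 4, 4 mod 15 = 4, 4 mod 9 = 4.

x ≡ 4 (mod 90).


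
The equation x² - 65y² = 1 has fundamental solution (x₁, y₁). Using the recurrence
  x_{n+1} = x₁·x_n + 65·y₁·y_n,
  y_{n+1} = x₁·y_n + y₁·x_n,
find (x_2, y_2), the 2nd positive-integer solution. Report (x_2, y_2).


Step 1: Find the fundamental solution (x₁, y₁) of x² - 65y² = 1.
  Expand √65 as a continued fraction. a₀ = ⌊√65⌋ = 8; iterate m_{k+1} = d_k·a_k − m_k, d_{k+1} = (65 − m_{k+1}²)/d_k, a_{k+1} = ⌊(a₀ + m_{k+1})/d_{k+1}⌋ (starting m₀ = 0, d₀ = 1), with convergents p_k = a_k·p_{k-1} + p_{k-2}, q_k = a_k·q_{k-1} + q_{k-2} (p₋₁ = 1, q₋₁ = 0):
  k = 0: a₀ = 8; p₀/q₀ = 8/1; p₀² − 65·q₀² = 64 − 65 = -1.
  k = 1: m = 8, d = 1, a = ⌊(8 + 8)/1⌋ = 16; p/q = (16·8 + 1)/(16·1 + 0) = 129/16; p² − 65·q² = 16641 − 16640 = 1.
  The first convergent with p² − 65·q² = 1 gives the fundamental solution (x₁, y₁) = (129, 16).
Step 2: Apply the recurrence (x_{n+1}, y_{n+1}) = (x₁x_n + 65y₁y_n, x₁y_n + y₁x_n) repeatedly.
  From (x_1, y_1) = (129, 16): x_2 = 129·129 + 65·16·16 = 33281; y_2 = 129·16 + 16·129 = 4128.
Step 3: Verify x_2² - 65·y_2² = 1107624961 - 1107624960 = 1 (should be 1). ✓

(x_1, y_1) = (129, 16); (x_2, y_2) = (33281, 4128).


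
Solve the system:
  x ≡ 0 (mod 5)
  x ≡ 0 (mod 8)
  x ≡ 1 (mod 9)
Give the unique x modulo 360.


Moduli 5, 8, 9 are pairwise coprime; by CRT there is a unique solution modulo M = 5 · 8 · 9 = 360.
Solve pairwise, accumulating the modulus:
  Start with x ≡ 0 (mod 5).
  Combine with x ≡ 0 (mod 8): since gcd(5, 8) = 1, we get a unique residue mod 40.
    Write x = 0 + 5·t and substitute into x ≡ 0 (mod 8): 5·t ≡ 0 − 0 = 0 (mod 8).
    The inverse of 5 mod 8 is 5 (since 5·5 = 25 = 3·8 + 1), so t ≡ 5·0 = 0 ≡ 0 (mod 8).
    Then x = 0 + 5·0 = 0, valid modulo lcm(5, 8) = 40: x ≡ 0 (mod 40).
  Combine with x ≡ 1 (mod 9): since gcd(40, 9) = 1, we get a unique residue mod 360.
    Write x = 0 + 40·t and substitute into x ≡ 1 (mod 9): 40·t ≡ 1 − 0 = 1 (mod 9).
    Reduce coefficients mod 9: 4·t ≡ 1 (mod 9).
    The inverse of 4 mod 9 is 7 (since 4·7 = 28 = 3·9 + 1), so t ≡ 7·1 = 7 ≡ 7 (mod 9).
    Then x = 0 + 40·7 = 280, valid modulo lcm(40, 9) = 360: x ≡ 280 (mod 360).
Verify: 280 mod 5 = 0 ✓, 280 mod 8 = 0 ✓, 280 mod 9 = 1 ✓.

x ≡ 280 (mod 360).


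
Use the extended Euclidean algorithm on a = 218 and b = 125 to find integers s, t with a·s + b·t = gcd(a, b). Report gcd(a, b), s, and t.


Euclidean algorithm on (218, 125) — divide until remainder is 0:
  218 = 1 · 125 + 93
  125 = 1 · 93 + 32
  93 = 2 · 32 + 29
  32 = 1 · 29 + 3
  29 = 9 · 3 + 2
  3 = 1 · 2 + 1
  2 = 2 · 1 + 0
gcd(218, 125) = 1.
Track Bezout coefficients alongside the remainders: start with r₀ = 218 = a·1 + b·0 (s = 1, t = 0) and r₁ = 125 = a·0 + b·1 (s = 0, t = 1); each new remainder r_{k+1} = r_{k-1} − q_k·r_k inherits s_{k+1} = s_{k-1} − q_k·s_k, t_{k+1} = t_{k-1} − q_k·t_k, so r_k = a·s_k + b·t_k at every step:
  q = 1: r = 93, s = 1 − 1·0 = 1, t = 0 − 1·1 = -1  (check: 218·1 + 125·(-1) = 93)
  q = 1: r = 32, s = 0 − 1·1 = -1, t = 1 − 1·(-1) = 2  (check: 218·(-1) + 125·2 = 32)
  q = 2: r = 29, s = 1 − 2·(-1) = 3, t = -1 − 2·2 = -5  (check: 218·3 + 125·(-5) = 29)
  q = 1: r = 3, s = -1 − 1·3 = -4, t = 2 − 1·(-5) = 7  (check: 218·(-4) + 125·7 = 3)
  q = 9: r = 2, s = 3 − 9·(-4) = 39, t = -5 − 9·7 = -68  (check: 218·39 + 125·(-68) = 2)
  q = 1: r = 1, s = -4 − 1·39 = -43, t = 7 − 1·(-68) = 75  (check: 218·(-43) + 125·75 = 1)
The row with r = 1 (the gcd) gives the Bezout coefficients s = -43, t = 75.
Result: 218 · (-43) + 125 · (75) = 1.

gcd(218, 125) = 1; s = -43, t = 75 (check: 218·(-43) + 125·75 = 1).


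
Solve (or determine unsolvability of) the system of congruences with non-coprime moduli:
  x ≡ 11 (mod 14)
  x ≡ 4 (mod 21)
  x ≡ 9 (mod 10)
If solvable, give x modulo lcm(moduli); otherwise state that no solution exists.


Moduli 14, 21, 10 are not pairwise coprime, so CRT works modulo lcm(m_i) when all pairwise compatibility conditions hold.
Pairwise compatibility: gcd(m_i, m_j) must divide a_i - a_j for every pair.
Merge one congruence at a time:
  Start: x ≡ 11 (mod 14).
  Combine with x ≡ 4 (mod 21): gcd(14, 21) = 7; 4 - 11 = -7, which IS divisible by 7, so compatible.
    Write x = 11 + 14·t and substitute into x ≡ 4 (mod 21): 14·t ≡ 4 − 11 = -7 (mod 21).
    Divide the congruence (and modulus) by g = 7: 2·t ≡ -1 (mod 3).
    Reduce coefficients mod 3: 2·t ≡ 2 (mod 3).
    The inverse of 2 mod 3 is 2 (since 2·2 = 4 = 1·3 + 1), so t ≡ 2·2 = 4 ≡ 1 (mod 3).
    Then x = 11 + 14·1 = 25, valid modulo lcm(14, 21) = 42: x ≡ 25 (mod 42).
  Combine with x ≡ 9 (mod 10): gcd(42, 10) = 2; 9 - 25 = -16, which IS divisible by 2, so compatible.
    Write x = 25 + 42·t and substitute into x ≡ 9 (mod 10): 42·t ≡ 9 − 25 = -16 (mod 10).
    Divide the congruence (and modulus) by g = 2: 21·t ≡ -8 (mod 5).
    Reduce coefficients mod 5: 1·t ≡ 2 (mod 5).
    So t ≡ 2 (mod 5).
    Then x = 25 + 42·2 = 109, valid modulo lcm(42, 10) = 210: x ≡ 109 (mod 210).
Verify: 109 mod 14 = 11, 109 mod 21 = 4, 109 mod 10 = 9.

x ≡ 109 (mod 210).


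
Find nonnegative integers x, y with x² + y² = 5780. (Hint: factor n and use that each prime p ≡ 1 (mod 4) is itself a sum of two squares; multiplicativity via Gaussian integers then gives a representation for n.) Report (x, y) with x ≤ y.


Step 1: Factor n = 5780 = 2^2 · 5 · 17^2.
Step 2: Check the mod-4 condition on each prime factor: 2 = 2 (special); 5 ≡ 1 (mod 4), exponent 1; 17 ≡ 1 (mod 4), exponent 2.
All primes ≡ 3 (mod 4) appear to even exponent (or don't appear), so by the two-squares theorem n IS expressible as a sum of two squares.
Step 3: Build a representation. Group n = k² · m with k = 2 and m = 5 · 17 · 17 = 1445 (a product of primes ≡ 1 (mod 4)); a representation of m scales to one of n via (k·x)² + (k·y)² = k²(x² + y²). Each prime p ≡ 1 (mod 4) is itself a sum of two squares; find a² by testing p − a² for a perfect square:
  5: 5 − 1² = 4 = 2² ⇒ 5 = 1² + 2².
  17: 17 − 1² = 16 = 4² ⇒ 17 = 1² + 4².
  Combine using the Brahmagupta–Fibonacci identity (a² + b²)(c² + d²) = (ac − bd)² + (ad + bc)² = (ac + bd)² + (ad − bc)²:
  5 · 17 = 85: from (1² + 2²)(1² + 4²), take (1·1 − 2·4, 1·4 + 2·1) = (1 − 8, 4 + 2) = (-7, 6); dropping signs (only squares matter) gives (7, 6); check 7² + 6² = 49 + 36 = 85 ✓.
  85 · 17 = 1445: from (7² + 6²)(1² + 4²), take (7·1 − 6·4, 7·4 + 6·1) = (7 − 24, 28 + 6) = (-17, 34); dropping signs (only squares matter) gives (17, 34); check 17² + 34² = 289 + 1156 = 1445 ✓.
  Scale by k = 2: (2·17, 2·34) = (34, 68).
Step 4: Order so x ≤ y and verify: 34² + 68² = 1156 + 4624 = 5780 = n. ✓

n = 5780 = 34² + 68² (one valid representation with x ≤ y).


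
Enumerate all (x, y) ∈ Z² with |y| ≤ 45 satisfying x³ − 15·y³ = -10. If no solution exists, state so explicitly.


The equation is x³ - 15y³ = -10. For fixed y, x³ = 15·y³ − 10, so a solution requires the RHS to be a perfect cube.
Strategy: iterate y from -45 to 45, compute RHS = 15·y³ − 10, and check whether it is a (positive or negative) perfect cube.
Check small values of y:
  y = 0: RHS = -10 is not a perfect cube.
  y = 1: RHS = 5 is not a perfect cube.
  y = -1: RHS = -25 is not a perfect cube.
  y = 2: RHS = 110 is not a perfect cube.
  y = -2: RHS = -130 is not a perfect cube.
  y = 3: RHS = 395 is not a perfect cube.
  y = -3: RHS = -415 is not a perfect cube.
Continuing the search up to |y| = 45 finds no solutions either.
No (x, y) in the scanned range satisfies the equation.

No integer solutions with |y| ≤ 45.


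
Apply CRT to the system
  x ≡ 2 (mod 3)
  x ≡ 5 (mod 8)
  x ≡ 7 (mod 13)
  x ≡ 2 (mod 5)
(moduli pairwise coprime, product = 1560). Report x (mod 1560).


Product of moduli M = 3 · 8 · 13 · 5 = 1560.
Merge one congruence at a time:
  Start: x ≡ 2 (mod 3).
  Combine with x ≡ 5 (mod 8); new modulus lcm = 24.
    Write x = 2 + 3·t and substitute into x ≡ 5 (mod 8): 3·t ≡ 5 − 2 = 3 (mod 8).
    The inverse of 3 mod 8 is 3 (since 3·3 = 9 = 1·8 + 1), so t ≡ 3·3 = 9 ≡ 1 (mod 8).
    Then x = 2 + 3·1 = 5, valid modulo lcm(3, 8) = 24: x ≡ 5 (mod 24).
  Combine with x ≡ 7 (mod 13); new modulus lcm = 312.
    Write x = 5 + 24·t and substitute into x ≡ 7 (mod 13): 24·t ≡ 7 − 5 = 2 (mod 13).
    Reduce coefficients mod 13: 11·t ≡ 2 (mod 13).
    The inverse of 11 mod 13 is 6 (since 11·6 = 66 = 5·13 + 1), so t ≡ 6·2 = 12 ≡ 12 (mod 13).
    Then x = 5 + 24·12 = 293, valid modulo lcm(24, 13) = 312: x ≡ 293 (mod 312).
  Combine with x ≡ 2 (mod 5); new modulus lcm = 1560.
    Write x = 293 + 312·t and substitute into x ≡ 2 (mod 5): 312·t ≡ 2 − 293 = -291 (mod 5).
    Reduce coefficients mod 5: 2·t ≡ 4 (mod 5).
    The inverse of 2 mod 5 is 3 (since 2·3 = 6 = 1·5 + 1), so t ≡ 3·4 = 12 ≡ 2 (mod 5).
    Then x = 293 + 312·2 = 917, valid modulo lcm(312, 5) = 1560: x ≡ 917 (mod 1560).
Verify against each original: 917 mod 3 = 2, 917 mod 8 = 5, 917 mod 13 = 7, 917 mod 5 = 2.

x ≡ 917 (mod 1560).


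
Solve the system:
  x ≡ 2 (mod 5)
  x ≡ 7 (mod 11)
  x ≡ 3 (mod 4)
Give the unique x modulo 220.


Moduli 5, 11, 4 are pairwise coprime; by CRT there is a unique solution modulo M = 5 · 11 · 4 = 220.
Solve pairwise, accumulating the modulus:
  Start with x ≡ 2 (mod 5).
  Combine with x ≡ 7 (mod 11): since gcd(5, 11) = 1, we get a unique residue mod 55.
    Write x = 2 + 5·t and substitute into x ≡ 7 (mod 11): 5·t ≡ 7 − 2 = 5 (mod 11).
    The inverse of 5 mod 11 is 9 (since 5·9 = 45 = 4·11 + 1), so t ≡ 9·5 = 45 ≡ 1 (mod 11).
    Then x = 2 + 5·1 = 7, valid modulo lcm(5, 11) = 55: x ≡ 7 (mod 55).
  Combine with x ≡ 3 (mod 4): since gcd(55, 4) = 1, we get a unique residue mod 220.
    Write x = 7 + 55·t and substitute into x ≡ 3 (mod 4): 55·t ≡ 3 − 7 = -4 (mod 4).
    Reduce coefficients mod 4: 3·t ≡ 0 (mod 4).
    The inverse of 3 mod 4 is 3 (since 3·3 = 9 = 2·4 + 1), so t ≡ 3·0 = 0 ≡ 0 (mod 4).
    Then x = 7 + 55·0 = 7, valid modulo lcm(55, 4) = 220: x ≡ 7 (mod 220).
Verify: 7 mod 5 = 2 ✓, 7 mod 11 = 7 ✓, 7 mod 4 = 3 ✓.

x ≡ 7 (mod 220).


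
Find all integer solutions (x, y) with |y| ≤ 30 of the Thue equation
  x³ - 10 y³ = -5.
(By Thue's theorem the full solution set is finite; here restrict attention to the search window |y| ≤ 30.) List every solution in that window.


The equation is x³ - 10y³ = -5. For fixed y, x³ = 10·y³ − 5, so a solution requires the RHS to be a perfect cube.
Strategy: iterate y from -30 to 30, compute RHS = 10·y³ − 5, and check whether it is a (positive or negative) perfect cube.
Check small values of y:
  y = 0: RHS = -5 is not a perfect cube.
  y = 1: RHS = 5 is not a perfect cube.
  y = -1: RHS = -15 is not a perfect cube.
  y = 2: RHS = 75 is not a perfect cube.
  y = -2: RHS = -85 is not a perfect cube.
  y = 3: RHS = 265 is not a perfect cube.
  y = -3: RHS = -275 is not a perfect cube.
Continuing the search up to |y| = 30 finds no solutions either.
No (x, y) in the scanned range satisfies the equation.

No integer solutions with |y| ≤ 30.


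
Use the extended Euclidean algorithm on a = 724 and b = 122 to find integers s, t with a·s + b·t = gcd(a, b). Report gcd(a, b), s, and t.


Euclidean algorithm on (724, 122) — divide until remainder is 0:
  724 = 5 · 122 + 114
  122 = 1 · 114 + 8
  114 = 14 · 8 + 2
  8 = 4 · 2 + 0
gcd(724, 122) = 2.
Track Bezout coefficients alongside the remainders: start with r₀ = 724 = a·1 + b·0 (s = 1, t = 0) and r₁ = 122 = a·0 + b·1 (s = 0, t = 1); each new remainder r_{k+1} = r_{k-1} − q_k·r_k inherits s_{k+1} = s_{k-1} − q_k·s_k, t_{k+1} = t_{k-1} − q_k·t_k, so r_k = a·s_k + b·t_k at every step:
  q = 5: r = 114, s = 1 − 5·0 = 1, t = 0 − 5·1 = -5  (check: 724·1 + 122·(-5) = 114)
  q = 1: r = 8, s = 0 − 1·1 = -1, t = 1 − 1·(-5) = 6  (check: 724·(-1) + 122·6 = 8)
  q = 14: r = 2, s = 1 − 14·(-1) = 15, t = -5 − 14·6 = -89  (check: 724·15 + 122·(-89) = 2)
The row with r = 2 (the gcd) gives the Bezout coefficients s = 15, t = -89.
Result: 724 · (15) + 122 · (-89) = 2.

gcd(724, 122) = 2; s = 15, t = -89 (check: 724·15 + 122·(-89) = 2).


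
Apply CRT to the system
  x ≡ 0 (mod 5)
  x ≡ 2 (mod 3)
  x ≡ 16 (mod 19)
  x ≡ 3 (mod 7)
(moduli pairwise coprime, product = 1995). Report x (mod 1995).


Product of moduli M = 5 · 3 · 19 · 7 = 1995.
Merge one congruence at a time:
  Start: x ≡ 0 (mod 5).
  Combine with x ≡ 2 (mod 3); new modulus lcm = 15.
    Write x = 0 + 5·t and substitute into x ≡ 2 (mod 3): 5·t ≡ 2 − 0 = 2 (mod 3).
    Reduce coefficients mod 3: 2·t ≡ 2 (mod 3).
    The inverse of 2 mod 3 is 2 (since 2·2 = 4 = 1·3 + 1), so t ≡ 2·2 = 4 ≡ 1 (mod 3).
    Then x = 0 + 5·1 = 5, valid modulo lcm(5, 3) = 15: x ≡ 5 (mod 15).
  Combine with x ≡ 16 (mod 19); new modulus lcm = 285.
    Write x = 5 + 15·t and substitute into x ≡ 16 (mod 19): 15·t ≡ 16 − 5 = 11 (mod 19).
    The inverse of 15 mod 19 is 14 (since 15·14 = 210 = 11·19 + 1), so t ≡ 14·11 = 154 ≡ 2 (mod 19).
    Then x = 5 + 15·2 = 35, valid modulo lcm(15, 19) = 285: x ≡ 35 (mod 285).
  Combine with x ≡ 3 (mod 7); new modulus lcm = 1995.
    Write x = 35 + 285·t and substitute into x ≡ 3 (mod 7): 285·t ≡ 3 − 35 = -32 (mod 7).
    Reduce coefficients mod 7: 5·t ≡ 3 (mod 7).
    The inverse of 5 mod 7 is 3 (since 5·3 = 15 = 2·7 + 1), so t ≡ 3·3 = 9 ≡ 2 (mod 7).
    Then x = 35 + 285·2 = 605, valid modulo lcm(285, 7) = 1995: x ≡ 605 (mod 1995).
Verify against each original: 605 mod 5 = 0, 605 mod 3 = 2, 605 mod 19 = 16, 605 mod 7 = 3.

x ≡ 605 (mod 1995).


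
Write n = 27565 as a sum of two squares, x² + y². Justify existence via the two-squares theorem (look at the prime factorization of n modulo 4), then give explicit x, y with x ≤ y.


Step 1: Factor n = 27565 = 5 · 37 · 149.
Step 2: Check the mod-4 condition on each prime factor: 5 ≡ 1 (mod 4), exponent 1; 37 ≡ 1 (mod 4), exponent 1; 149 ≡ 1 (mod 4), exponent 1.
All primes ≡ 3 (mod 4) appear to even exponent (or don't appear), so by the two-squares theorem n IS expressible as a sum of two squares.
Step 3: Build a representation. Here n = 5 · 37 · 149 is a product of primes ≡ 1 (mod 4). Each prime p ≡ 1 (mod 4) is itself a sum of two squares; find a² by testing p − a² for a perfect square:
  5: 5 − 1² = 4 = 2² ⇒ 5 = 1² + 2².
  37: 37 − 1² = 36 = 6² ⇒ 37 = 1² + 6².
  149: 149 − 1² = 148, 149 − 2² = 145, 149 − 3² = 140, 149 − 4² = 133, 149 − 5² = 124, 149 − 6² = 113, 149 − 7² = 100 = 10² ⇒ 149 = 7² + 10².
  Combine using the Brahmagupta–Fibonacci identity (a² + b²)(c² + d²) = (ac − bd)² + (ad + bc)² = (ac + bd)² + (ad − bc)²:
  5 · 37 = 185: from (1² + 2²)(1² + 6²), take (1·1 − 2·6, 1·6 + 2·1) = (1 − 12, 6 + 2) = (-11, 8); dropping signs (only squares matter) gives (11, 8); check 11² + 8² = 121 + 64 = 185 ✓.
  185 · 149 = 27565: from (11² + 8²)(7² + 10²), take (11·7 − 8·10, 11·10 + 8·7) = (77 − 80, 110 + 56) = (-3, 166); dropping signs (only squares matter) gives (3, 166); check 3² + 166² = 9 + 27556 = 27565 ✓.
Step 4: Order so x ≤ y and verify: 3² + 166² = 9 + 27556 = 27565 = n. ✓

n = 27565 = 3² + 166² (one valid representation with x ≤ y).


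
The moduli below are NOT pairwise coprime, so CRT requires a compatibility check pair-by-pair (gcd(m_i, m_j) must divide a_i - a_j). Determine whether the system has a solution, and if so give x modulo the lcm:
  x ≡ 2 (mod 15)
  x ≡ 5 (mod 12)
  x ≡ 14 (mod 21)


Moduli 15, 12, 21 are not pairwise coprime, so CRT works modulo lcm(m_i) when all pairwise compatibility conditions hold.
Pairwise compatibility: gcd(m_i, m_j) must divide a_i - a_j for every pair.
Merge one congruence at a time:
  Start: x ≡ 2 (mod 15).
  Combine with x ≡ 5 (mod 12): gcd(15, 12) = 3; 5 - 2 = 3, which IS divisible by 3, so compatible.
    Write x = 2 + 15·t and substitute into x ≡ 5 (mod 12): 15·t ≡ 5 − 2 = 3 (mod 12).
    Divide the congruence (and modulus) by g = 3: 5·t ≡ 1 (mod 4).
    Reduce coefficients mod 4: 1·t ≡ 1 (mod 4).
    So t ≡ 1 (mod 4).
    Then x = 2 + 15·1 = 17, valid modulo lcm(15, 12) = 60: x ≡ 17 (mod 60).
  Combine with x ≡ 14 (mod 21): gcd(60, 21) = 3; 14 - 17 = -3, which IS divisible by 3, so compatible.
    Write x = 17 + 60·t and substitute into x ≡ 14 (mod 21): 60·t ≡ 14 − 17 = -3 (mod 21).
    Divide the congruence (and modulus) by g = 3: 20·t ≡ -1 (mod 7).
    Reduce coefficients mod 7: 6·t ≡ 6 (mod 7).
    The inverse of 6 mod 7 is 6 (since 6·6 = 36 = 5·7 + 1), so t ≡ 6·6 = 36 ≡ 1 (mod 7).
    Then x = 17 + 60·1 = 77, valid modulo lcm(60, 21) = 420: x ≡ 77 (mod 420).
Verify: 77 mod 15 = 2, 77 mod 12 = 5, 77 mod 21 = 14.

x ≡ 77 (mod 420).


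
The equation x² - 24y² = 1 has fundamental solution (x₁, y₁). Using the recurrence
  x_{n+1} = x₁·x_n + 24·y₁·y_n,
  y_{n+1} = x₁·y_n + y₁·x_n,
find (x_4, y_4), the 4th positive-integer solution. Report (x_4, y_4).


Step 1: Find the fundamental solution (x₁, y₁) of x² - 24y² = 1.
  Expand √24 as a continued fraction. a₀ = ⌊√24⌋ = 4; iterate m_{k+1} = d_k·a_k − m_k, d_{k+1} = (24 − m_{k+1}²)/d_k, a_{k+1} = ⌊(a₀ + m_{k+1})/d_{k+1}⌋ (starting m₀ = 0, d₀ = 1), with convergents p_k = a_k·p_{k-1} + p_{k-2}, q_k = a_k·q_{k-1} + q_{k-2} (p₋₁ = 1, q₋₁ = 0):
  k = 0: a₀ = 4; p₀/q₀ = 4/1; p₀² − 24·q₀² = 16 − 24 = -8.
  k = 1: m = 4, d = 8, a = ⌊(4 + 4)/8⌋ = 1; p/q = (1·4 + 1)/(1·1 + 0) = 5/1; p² − 24·q² = 25 − 24 = 1.
  The first convergent with p² − 24·q² = 1 gives the fundamental solution (x₁, y₁) = (5, 1).
Step 2: Apply the recurrence (x_{n+1}, y_{n+1}) = (x₁x_n + 24y₁y_n, x₁y_n + y₁x_n) repeatedly.
  From (x_1, y_1) = (5, 1): x_2 = 5·5 + 24·1·1 = 49; y_2 = 5·1 + 1·5 = 10.
  From (x_2, y_2) = (49, 10): x_3 = 5·49 + 24·1·10 = 485; y_3 = 5·10 + 1·49 = 99.
  From (x_3, y_3) = (485, 99): x_4 = 5·485 + 24·1·99 = 4801; y_4 = 5·99 + 1·485 = 980.
Step 3: Verify x_4² - 24·y_4² = 23049601 - 23049600 = 1 (should be 1). ✓

(x_1, y_1) = (5, 1); (x_4, y_4) = (4801, 980).


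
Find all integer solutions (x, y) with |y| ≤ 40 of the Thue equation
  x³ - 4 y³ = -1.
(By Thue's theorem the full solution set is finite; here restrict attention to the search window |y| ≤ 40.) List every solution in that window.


The equation is x³ - 4y³ = -1. For fixed y, x³ = 4·y³ − 1, so a solution requires the RHS to be a perfect cube.
Strategy: iterate y from -40 to 40, compute RHS = 4·y³ − 1, and check whether it is a (positive or negative) perfect cube.
Check small values of y:
  y = 0: RHS = -1 = (-1)³ ⇒ x = -1 works.
  y = 1: RHS = 3 is not a perfect cube.
  y = -1: RHS = -5 is not a perfect cube.
  y = 2: RHS = 31 is not a perfect cube.
  y = -2: RHS = -33 is not a perfect cube.
  y = 3: RHS = 107 is not a perfect cube.
  y = -3: RHS = -109 is not a perfect cube.
Continuing the search up to |y| = 40 finds no further solutions beyond those listed.
Collected solutions: (-1, 0).

Solutions (with |y| ≤ 40): (-1, 0).


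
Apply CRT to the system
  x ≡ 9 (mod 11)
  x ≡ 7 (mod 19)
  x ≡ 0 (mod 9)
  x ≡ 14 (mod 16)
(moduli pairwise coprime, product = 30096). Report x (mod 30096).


Product of moduli M = 11 · 19 · 9 · 16 = 30096.
Merge one congruence at a time:
  Start: x ≡ 9 (mod 11).
  Combine with x ≡ 7 (mod 19); new modulus lcm = 209.
    Write x = 9 + 11·t and substitute into x ≡ 7 (mod 19): 11·t ≡ 7 − 9 = -2 (mod 19).
    Reduce coefficients mod 19: 11·t ≡ 17 (mod 19).
    The inverse of 11 mod 19 is 7 (since 11·7 = 77 = 4·19 + 1), so t ≡ 7·17 = 119 ≡ 5 (mod 19).
    Then x = 9 + 11·5 = 64, valid modulo lcm(11, 19) = 209: x ≡ 64 (mod 209).
  Combine with x ≡ 0 (mod 9); new modulus lcm = 1881.
    Write x = 64 + 209·t and substitute into x ≡ 0 (mod 9): 209·t ≡ 0 − 64 = -64 (mod 9).
    Reduce coefficients mod 9: 2·t ≡ 8 (mod 9).
    The inverse of 2 mod 9 is 5 (since 2·5 = 10 = 1·9 + 1), so t ≡ 5·8 = 40 ≡ 4 (mod 9).
    Then x = 64 + 209·4 = 900, valid modulo lcm(209, 9) = 1881: x ≡ 900 (mod 1881).
  Combine with x ≡ 14 (mod 16); new modulus lcm = 30096.
    Write x = 900 + 1881·t and substitute into x ≡ 14 (mod 16): 1881·t ≡ 14 − 900 = -886 (mod 16).
    Reduce coefficients mod 16: 9·t ≡ 10 (mod 16).
    The inverse of 9 mod 16 is 9 (since 9·9 = 81 = 5·16 + 1), so t ≡ 9·10 = 90 ≡ 10 (mod 16).
    Then x = 900 + 1881·10 = 19710, valid modulo lcm(1881, 16) = 30096: x ≡ 19710 (mod 30096).
Verify against each original: 19710 mod 11 = 9, 19710 mod 19 = 7, 19710 mod 9 = 0, 19710 mod 16 = 14.

x ≡ 19710 (mod 30096).


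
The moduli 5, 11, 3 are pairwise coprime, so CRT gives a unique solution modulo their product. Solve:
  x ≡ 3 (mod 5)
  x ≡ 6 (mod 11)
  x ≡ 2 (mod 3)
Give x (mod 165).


Moduli 5, 11, 3 are pairwise coprime; by CRT there is a unique solution modulo M = 5 · 11 · 3 = 165.
Solve pairwise, accumulating the modulus:
  Start with x ≡ 3 (mod 5).
  Combine with x ≡ 6 (mod 11): since gcd(5, 11) = 1, we get a unique residue mod 55.
    Write x = 3 + 5·t and substitute into x ≡ 6 (mod 11): 5·t ≡ 6 − 3 = 3 (mod 11).
    The inverse of 5 mod 11 is 9 (since 5·9 = 45 = 4·11 + 1), so t ≡ 9·3 = 27 ≡ 5 (mod 11).
    Then x = 3 + 5·5 = 28, valid modulo lcm(5, 11) = 55: x ≡ 28 (mod 55).
  Combine with x ≡ 2 (mod 3): since gcd(55, 3) = 1, we get a unique residue mod 165.
    Write x = 28 + 55·t and substitute into x ≡ 2 (mod 3): 55·t ≡ 2 − 28 = -26 (mod 3).
    Reduce coefficients mod 3: 1·t ≡ 1 (mod 3).
    So t ≡ 1 (mod 3).
    Then x = 28 + 55·1 = 83, valid modulo lcm(55, 3) = 165: x ≡ 83 (mod 165).
Verify: 83 mod 5 = 3 ✓, 83 mod 11 = 6 ✓, 83 mod 3 = 2 ✓.

x ≡ 83 (mod 165).


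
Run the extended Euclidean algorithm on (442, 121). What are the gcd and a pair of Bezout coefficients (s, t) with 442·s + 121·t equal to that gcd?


Euclidean algorithm on (442, 121) — divide until remainder is 0:
  442 = 3 · 121 + 79
  121 = 1 · 79 + 42
  79 = 1 · 42 + 37
  42 = 1 · 37 + 5
  37 = 7 · 5 + 2
  5 = 2 · 2 + 1
  2 = 2 · 1 + 0
gcd(442, 121) = 1.
Track Bezout coefficients alongside the remainders: start with r₀ = 442 = a·1 + b·0 (s = 1, t = 0) and r₁ = 121 = a·0 + b·1 (s = 0, t = 1); each new remainder r_{k+1} = r_{k-1} − q_k·r_k inherits s_{k+1} = s_{k-1} − q_k·s_k, t_{k+1} = t_{k-1} − q_k·t_k, so r_k = a·s_k + b·t_k at every step:
  q = 3: r = 79, s = 1 − 3·0 = 1, t = 0 − 3·1 = -3  (check: 442·1 + 121·(-3) = 79)
  q = 1: r = 42, s = 0 − 1·1 = -1, t = 1 − 1·(-3) = 4  (check: 442·(-1) + 121·4 = 42)
  q = 1: r = 37, s = 1 − 1·(-1) = 2, t = -3 − 1·4 = -7  (check: 442·2 + 121·(-7) = 37)
  q = 1: r = 5, s = -1 − 1·2 = -3, t = 4 − 1·(-7) = 11  (check: 442·(-3) + 121·11 = 5)
  q = 7: r = 2, s = 2 − 7·(-3) = 23, t = -7 − 7·11 = -84  (check: 442·23 + 121·(-84) = 2)
  q = 2: r = 1, s = -3 − 2·23 = -49, t = 11 − 2·(-84) = 179  (check: 442·(-49) + 121·179 = 1)
The row with r = 1 (the gcd) gives the Bezout coefficients s = -49, t = 179.
Result: 442 · (-49) + 121 · (179) = 1.

gcd(442, 121) = 1; s = -49, t = 179 (check: 442·(-49) + 121·179 = 1).


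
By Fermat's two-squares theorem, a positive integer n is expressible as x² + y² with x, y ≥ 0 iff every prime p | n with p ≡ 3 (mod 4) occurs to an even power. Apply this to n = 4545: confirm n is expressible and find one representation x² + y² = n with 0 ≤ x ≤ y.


Step 1: Factor n = 4545 = 3^2 · 5 · 101.
Step 2: Check the mod-4 condition on each prime factor: 3 ≡ 3 (mod 4), exponent 2 (must be even); 5 ≡ 1 (mod 4), exponent 1; 101 ≡ 1 (mod 4), exponent 1.
All primes ≡ 3 (mod 4) appear to even exponent (or don't appear), so by the two-squares theorem n IS expressible as a sum of two squares.
Step 3: Build a representation. Group n = k² · m with k = 3 and m = 5 · 101 = 505 (a product of primes ≡ 1 (mod 4)); a representation of m scales to one of n via (k·x)² + (k·y)² = k²(x² + y²). Each prime p ≡ 1 (mod 4) is itself a sum of two squares; find a² by testing p − a² for a perfect square:
  5: 5 − 1² = 4 = 2² ⇒ 5 = 1² + 2².
  101: 101 − 1² = 100 = 10² ⇒ 101 = 1² + 10².
  Combine using the Brahmagupta–Fibonacci identity (a² + b²)(c² + d²) = (ac − bd)² + (ad + bc)² = (ac + bd)² + (ad − bc)²:
  5 · 101 = 505: from (1² + 2²)(1² + 10²), take (1·1 − 2·10, 1·10 + 2·1) = (1 − 20, 10 + 2) = (-19, 12); dropping signs (only squares matter) gives (19, 12); check 19² + 12² = 361 + 144 = 505 ✓.
  Scale by k = 3: (3·19, 3·12) = (57, 36).
Step 4: Order so x ≤ y and verify: 36² + 57² = 1296 + 3249 = 4545 = n. ✓

n = 4545 = 36² + 57² (one valid representation with x ≤ y).


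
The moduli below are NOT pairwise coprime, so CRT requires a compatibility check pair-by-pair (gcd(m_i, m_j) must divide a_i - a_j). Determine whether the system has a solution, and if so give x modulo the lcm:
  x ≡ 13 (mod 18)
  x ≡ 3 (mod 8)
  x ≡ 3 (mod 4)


Moduli 18, 8, 4 are not pairwise coprime, so CRT works modulo lcm(m_i) when all pairwise compatibility conditions hold.
Pairwise compatibility: gcd(m_i, m_j) must divide a_i - a_j for every pair.
Merge one congruence at a time:
  Start: x ≡ 13 (mod 18).
  Combine with x ≡ 3 (mod 8): gcd(18, 8) = 2; 3 - 13 = -10, which IS divisible by 2, so compatible.
    Write x = 13 + 18·t and substitute into x ≡ 3 (mod 8): 18·t ≡ 3 − 13 = -10 (mod 8).
    Divide the congruence (and modulus) by g = 2: 9·t ≡ -5 (mod 4).
    Reduce coefficients mod 4: 1·t ≡ 3 (mod 4).
    So t ≡ 3 (mod 4).
    Then x = 13 + 18·3 = 67, valid modulo lcm(18, 8) = 72: x ≡ 67 (mod 72).
  Combine with x ≡ 3 (mod 4): gcd(72, 4) = 4; 3 - 67 = -64, which IS divisible by 4, so compatible.
    Write x = 67 + 72·t and substitute into x ≡ 3 (mod 4): 72·t ≡ 3 − 67 = -64 (mod 4).
    Divide the congruence (and modulus) by g = 4: 18·t ≡ -16 (mod 1).
    Modulo 1 every t works; take t = 0.
    Then x = 67 + 72·0 = 67, valid modulo lcm(72, 4) = 72: x ≡ 67 (mod 72).
Verify: 67 mod 18 = 13, 67 mod 8 = 3, 67 mod 4 = 3.

x ≡ 67 (mod 72).


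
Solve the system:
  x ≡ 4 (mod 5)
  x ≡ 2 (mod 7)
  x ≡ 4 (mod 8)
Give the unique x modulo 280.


Moduli 5, 7, 8 are pairwise coprime; by CRT there is a unique solution modulo M = 5 · 7 · 8 = 280.
Solve pairwise, accumulating the modulus:
  Start with x ≡ 4 (mod 5).
  Combine with x ≡ 2 (mod 7): since gcd(5, 7) = 1, we get a unique residue mod 35.
    Write x = 4 + 5·t and substitute into x ≡ 2 (mod 7): 5·t ≡ 2 − 4 = -2 (mod 7).
    Reduce coefficients mod 7: 5·t ≡ 5 (mod 7).
    The inverse of 5 mod 7 is 3 (since 5·3 = 15 = 2·7 + 1), so t ≡ 3·5 = 15 ≡ 1 (mod 7).
    Then x = 4 + 5·1 = 9, valid modulo lcm(5, 7) = 35: x ≡ 9 (mod 35).
  Combine with x ≡ 4 (mod 8): since gcd(35, 8) = 1, we get a unique residue mod 280.
    Write x = 9 + 35·t and substitute into x ≡ 4 (mod 8): 35·t ≡ 4 − 9 = -5 (mod 8).
    Reduce coefficients mod 8: 3·t ≡ 3 (mod 8).
    The inverse of 3 mod 8 is 3 (since 3·3 = 9 = 1·8 + 1), so t ≡ 3·3 = 9 ≡ 1 (mod 8).
    Then x = 9 + 35·1 = 44, valid modulo lcm(35, 8) = 280: x ≡ 44 (mod 280).
Verify: 44 mod 5 = 4 ✓, 44 mod 7 = 2 ✓, 44 mod 8 = 4 ✓.

x ≡ 44 (mod 280).


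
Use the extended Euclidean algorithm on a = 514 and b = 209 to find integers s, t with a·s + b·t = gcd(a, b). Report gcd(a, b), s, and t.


Euclidean algorithm on (514, 209) — divide until remainder is 0:
  514 = 2 · 209 + 96
  209 = 2 · 96 + 17
  96 = 5 · 17 + 11
  17 = 1 · 11 + 6
  11 = 1 · 6 + 5
  6 = 1 · 5 + 1
  5 = 5 · 1 + 0
gcd(514, 209) = 1.
Track Bezout coefficients alongside the remainders: start with r₀ = 514 = a·1 + b·0 (s = 1, t = 0) and r₁ = 209 = a·0 + b·1 (s = 0, t = 1); each new remainder r_{k+1} = r_{k-1} − q_k·r_k inherits s_{k+1} = s_{k-1} − q_k·s_k, t_{k+1} = t_{k-1} − q_k·t_k, so r_k = a·s_k + b·t_k at every step:
  q = 2: r = 96, s = 1 − 2·0 = 1, t = 0 − 2·1 = -2  (check: 514·1 + 209·(-2) = 96)
  q = 2: r = 17, s = 0 − 2·1 = -2, t = 1 − 2·(-2) = 5  (check: 514·(-2) + 209·5 = 17)
  q = 5: r = 11, s = 1 − 5·(-2) = 11, t = -2 − 5·5 = -27  (check: 514·11 + 209·(-27) = 11)
  q = 1: r = 6, s = -2 − 1·11 = -13, t = 5 − 1·(-27) = 32  (check: 514·(-13) + 209·32 = 6)
  q = 1: r = 5, s = 11 − 1·(-13) = 24, t = -27 − 1·32 = -59  (check: 514·24 + 209·(-59) = 5)
  q = 1: r = 1, s = -13 − 1·24 = -37, t = 32 − 1·(-59) = 91  (check: 514·(-37) + 209·91 = 1)
The row with r = 1 (the gcd) gives the Bezout coefficients s = -37, t = 91.
Result: 514 · (-37) + 209 · (91) = 1.

gcd(514, 209) = 1; s = -37, t = 91 (check: 514·(-37) + 209·91 = 1).


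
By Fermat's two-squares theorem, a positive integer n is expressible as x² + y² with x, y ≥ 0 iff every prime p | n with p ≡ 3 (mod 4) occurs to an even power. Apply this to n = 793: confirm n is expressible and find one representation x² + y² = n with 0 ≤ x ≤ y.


Step 1: Factor n = 793 = 13 · 61.
Step 2: Check the mod-4 condition on each prime factor: 13 ≡ 1 (mod 4), exponent 1; 61 ≡ 1 (mod 4), exponent 1.
All primes ≡ 3 (mod 4) appear to even exponent (or don't appear), so by the two-squares theorem n IS expressible as a sum of two squares.
Step 3: Build a representation. Here n = 13 · 61 is a product of primes ≡ 1 (mod 4). Each prime p ≡ 1 (mod 4) is itself a sum of two squares; find a² by testing p − a² for a perfect square:
  13: 13 − 1² = 12, 13 − 2² = 9 = 3² ⇒ 13 = 2² + 3².
  61: 61 − 1² = 60, 61 − 2² = 57, 61 − 3² = 52, 61 − 4² = 45, 61 − 5² = 36 = 6² ⇒ 61 = 5² + 6².
  Combine using the Brahmagupta–Fibonacci identity (a² + b²)(c² + d²) = (ac − bd)² + (ad + bc)² = (ac + bd)² + (ad − bc)²:
  13 · 61 = 793: from (2² + 3²)(5² + 6²), take (2·5 − 3·6, 2·6 + 3·5) = (10 − 18, 12 + 15) = (-8, 27); dropping signs (only squares matter) gives (8, 27); check 8² + 27² = 64 + 729 = 793 ✓.
Step 4: Order so x ≤ y and verify: 8² + 27² = 64 + 729 = 793 = n. ✓

n = 793 = 8² + 27² (one valid representation with x ≤ y).


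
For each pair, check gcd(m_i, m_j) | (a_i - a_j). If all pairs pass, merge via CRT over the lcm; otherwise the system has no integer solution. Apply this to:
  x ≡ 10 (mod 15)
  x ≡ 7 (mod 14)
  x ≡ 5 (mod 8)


Moduli 15, 14, 8 are not pairwise coprime, so CRT works modulo lcm(m_i) when all pairwise compatibility conditions hold.
Pairwise compatibility: gcd(m_i, m_j) must divide a_i - a_j for every pair.
Merge one congruence at a time:
  Start: x ≡ 10 (mod 15).
  Combine with x ≡ 7 (mod 14): gcd(15, 14) = 1; 7 - 10 = -3, which IS divisible by 1, so compatible.
    Write x = 10 + 15·t and substitute into x ≡ 7 (mod 14): 15·t ≡ 7 − 10 = -3 (mod 14).
    Reduce coefficients mod 14: 1·t ≡ 11 (mod 14).
    So t ≡ 11 (mod 14).
    Then x = 10 + 15·11 = 175, valid modulo lcm(15, 14) = 210: x ≡ 175 (mod 210).
  Combine with x ≡ 5 (mod 8): gcd(210, 8) = 2; 5 - 175 = -170, which IS divisible by 2, so compatible.
    Write x = 175 + 210·t and substitute into x ≡ 5 (mod 8): 210·t ≡ 5 − 175 = -170 (mod 8).
    Divide the congruence (and modulus) by g = 2: 105·t ≡ -85 (mod 4).
    Reduce coefficients mod 4: 1·t ≡ 3 (mod 4).
    So t ≡ 3 (mod 4).
    Then x = 175 + 210·3 = 805, valid modulo lcm(210, 8) = 840: x ≡ 805 (mod 840).
Verify: 805 mod 15 = 10, 805 mod 14 = 7, 805 mod 8 = 5.

x ≡ 805 (mod 840).


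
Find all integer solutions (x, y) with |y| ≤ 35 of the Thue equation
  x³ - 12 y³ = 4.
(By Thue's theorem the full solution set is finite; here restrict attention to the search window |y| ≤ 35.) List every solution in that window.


The equation is x³ - 12y³ = 4. For fixed y, x³ = 12·y³ + 4, so a solution requires the RHS to be a perfect cube.
Strategy: iterate y from -35 to 35, compute RHS = 12·y³ + 4, and check whether it is a (positive or negative) perfect cube.
Check small values of y:
  y = 0: RHS = 4 is not a perfect cube.
  y = 1: RHS = 16 is not a perfect cube.
  y = -1: RHS = -8 = (-2)³ ⇒ x = -2 works.
  y = 2: RHS = 100 is not a perfect cube.
  y = -2: RHS = -92 is not a perfect cube.
  y = 3: RHS = 328 is not a perfect cube.
  y = -3: RHS = -320 is not a perfect cube.
Continuing the search up to |y| = 35 finds no further solutions beyond those listed.
Collected solutions: (-2, -1).

Solutions (with |y| ≤ 35): (-2, -1).


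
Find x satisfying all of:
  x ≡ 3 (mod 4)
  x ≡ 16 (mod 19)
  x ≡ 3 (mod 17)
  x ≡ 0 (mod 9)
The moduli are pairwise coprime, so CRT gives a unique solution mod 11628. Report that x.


Product of moduli M = 4 · 19 · 17 · 9 = 11628.
Merge one congruence at a time:
  Start: x ≡ 3 (mod 4).
  Combine with x ≡ 16 (mod 19); new modulus lcm = 76.
    Write x = 3 + 4·t and substitute into x ≡ 16 (mod 19): 4·t ≡ 16 − 3 = 13 (mod 19).
    The inverse of 4 mod 19 is 5 (since 4·5 = 20 = 1·19 + 1), so t ≡ 5·13 = 65 ≡ 8 (mod 19).
    Then x = 3 + 4·8 = 35, valid modulo lcm(4, 19) = 76: x ≡ 35 (mod 76).
  Combine with x ≡ 3 (mod 17); new modulus lcm = 1292.
    Write x = 35 + 76·t and substitute into x ≡ 3 (mod 17): 76·t ≡ 3 − 35 = -32 (mod 17).
    Reduce coefficients mod 17: 8·t ≡ 2 (mod 17).
    The inverse of 8 mod 17 is 15 (since 8·15 = 120 = 7·17 + 1), so t ≡ 15·2 = 30 ≡ 13 (mod 17).
    Then x = 35 + 76·13 = 1023, valid modulo lcm(76, 17) = 1292: x ≡ 1023 (mod 1292).
  Combine with x ≡ 0 (mod 9); new modulus lcm = 11628.
    Write x = 1023 + 1292·t and substitute into x ≡ 0 (mod 9): 1292·t ≡ 0 − 1023 = -1023 (mod 9).
    Reduce coefficients mod 9: 5·t ≡ 3 (mod 9).
    The inverse of 5 mod 9 is 2 (since 5·2 = 10 = 1·9 + 1), so t ≡ 2·3 = 6 ≡ 6 (mod 9).
    Then x = 1023 + 1292·6 = 8775, valid modulo lcm(1292, 9) = 11628: x ≡ 8775 (mod 11628).
Verify against each original: 8775 mod 4 = 3, 8775 mod 19 = 16, 8775 mod 17 = 3, 8775 mod 9 = 0.

x ≡ 8775 (mod 11628).


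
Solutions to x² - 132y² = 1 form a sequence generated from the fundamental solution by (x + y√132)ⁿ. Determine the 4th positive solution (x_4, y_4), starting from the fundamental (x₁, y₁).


Step 1: Find the fundamental solution (x₁, y₁) of x² - 132y² = 1.
  Expand √132 as a continued fraction. a₀ = ⌊√132⌋ = 11; iterate m_{k+1} = d_k·a_k − m_k, d_{k+1} = (132 − m_{k+1}²)/d_k, a_{k+1} = ⌊(a₀ + m_{k+1})/d_{k+1}⌋ (starting m₀ = 0, d₀ = 1), with convergents p_k = a_k·p_{k-1} + p_{k-2}, q_k = a_k·q_{k-1} + q_{k-2} (p₋₁ = 1, q₋₁ = 0):
  k = 0: a₀ = 11; p₀/q₀ = 11/1; p₀² − 132·q₀² = 121 − 132 = -11.
  k = 1: m = 11, d = 11, a = ⌊(11 + 11)/11⌋ = 2; p/q = (2·11 + 1)/(2·1 + 0) = 23/2; p² − 132·q² = 529 − 528 = 1.
  The first convergent with p² − 132·q² = 1 gives the fundamental solution (x₁, y₁) = (23, 2).
Step 2: Apply the recurrence (x_{n+1}, y_{n+1}) = (x₁x_n + 132y₁y_n, x₁y_n + y₁x_n) repeatedly.
  From (x_1, y_1) = (23, 2): x_2 = 23·23 + 132·2·2 = 1057; y_2 = 23·2 + 2·23 = 92.
  From (x_2, y_2) = (1057, 92): x_3 = 23·1057 + 132·2·92 = 48599; y_3 = 23·92 + 2·1057 = 4230.
  From (x_3, y_3) = (48599, 4230): x_4 = 23·48599 + 132·2·4230 = 2234497; y_4 = 23·4230 + 2·48599 = 194488.
Step 3: Verify x_4² - 132·y_4² = 4992976843009 - 4992976843008 = 1 (should be 1). ✓

(x_1, y_1) = (23, 2); (x_4, y_4) = (2234497, 194488).


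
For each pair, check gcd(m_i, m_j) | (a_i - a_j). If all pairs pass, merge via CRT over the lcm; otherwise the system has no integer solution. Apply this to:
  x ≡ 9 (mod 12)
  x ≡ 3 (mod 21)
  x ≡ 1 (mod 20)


Moduli 12, 21, 20 are not pairwise coprime, so CRT works modulo lcm(m_i) when all pairwise compatibility conditions hold.
Pairwise compatibility: gcd(m_i, m_j) must divide a_i - a_j for every pair.
Merge one congruence at a time:
  Start: x ≡ 9 (mod 12).
  Combine with x ≡ 3 (mod 21): gcd(12, 21) = 3; 3 - 9 = -6, which IS divisible by 3, so compatible.
    Write x = 9 + 12·t and substitute into x ≡ 3 (mod 21): 12·t ≡ 3 − 9 = -6 (mod 21).
    Divide the congruence (and modulus) by g = 3: 4·t ≡ -2 (mod 7).
    Reduce coefficients mod 7: 4·t ≡ 5 (mod 7).
    The inverse of 4 mod 7 is 2 (since 4·2 = 8 = 1·7 + 1), so t ≡ 2·5 = 10 ≡ 3 (mod 7).
    Then x = 9 + 12·3 = 45, valid modulo lcm(12, 21) = 84: x ≡ 45 (mod 84).
  Combine with x ≡ 1 (mod 20): gcd(84, 20) = 4; 1 - 45 = -44, which IS divisible by 4, so compatible.
    Write x = 45 + 84·t and substitute into x ≡ 1 (mod 20): 84·t ≡ 1 − 45 = -44 (mod 20).
    Divide the congruence (and modulus) by g = 4: 21·t ≡ -11 (mod 5).
    Reduce coefficients mod 5: 1·t ≡ 4 (mod 5).
    So t ≡ 4 (mod 5).
    Then x = 45 + 84·4 = 381, valid modulo lcm(84, 20) = 420: x ≡ 381 (mod 420).
Verify: 381 mod 12 = 9, 381 mod 21 = 3, 381 mod 20 = 1.

x ≡ 381 (mod 420).
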